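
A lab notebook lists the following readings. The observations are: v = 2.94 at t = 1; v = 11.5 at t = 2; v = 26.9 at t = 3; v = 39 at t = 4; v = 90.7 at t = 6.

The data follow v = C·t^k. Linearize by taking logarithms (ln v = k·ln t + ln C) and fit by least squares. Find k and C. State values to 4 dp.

Taking logs, ln v = k·ln t + ln C, so regress ln v on ln t.
XᵀX = [[6.8196, 4.9698]; [4.9698, 5]], rhs = [18.4649, 14.9840]ᵀ  (here Σln t = 4.9698, Σ(ln t)² = 6.8196, Σln v = 14.9840, Σln t·ln v = 18.4649).
Solving (det = 9.3990): k = 1.89986, ln C = 1.10841, so C = exp(1.10841) = 3.02954.

k = 1.8999, C = 3.0295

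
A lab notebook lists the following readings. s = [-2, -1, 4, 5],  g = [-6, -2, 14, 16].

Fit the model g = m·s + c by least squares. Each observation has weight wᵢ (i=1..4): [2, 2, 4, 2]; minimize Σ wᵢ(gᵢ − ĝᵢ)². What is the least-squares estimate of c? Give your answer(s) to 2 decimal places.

Setting ∂/∂m … = 0 gives: 124·m + 20·c = 412;  20·m + 10·c = 72.
Eliminating c: 10·(row 1) − 20·(row 2) gives 840·m = 10·412 − 20·72 = 2680, so m = 67/21.
Then c = (72 − 20·(67/21))/10 = 86/105.

c = 0.82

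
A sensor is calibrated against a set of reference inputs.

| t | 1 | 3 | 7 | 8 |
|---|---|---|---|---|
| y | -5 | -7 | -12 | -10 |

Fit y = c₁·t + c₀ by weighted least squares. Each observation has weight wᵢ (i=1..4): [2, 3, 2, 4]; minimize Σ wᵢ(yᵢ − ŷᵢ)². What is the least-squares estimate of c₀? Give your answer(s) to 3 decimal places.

c₀ = -4.573

Compute the Gram sums: Σwᵢ·t·t = 383, Σwᵢ·t = 57, Σwᵢ·1 = 11.
Right-hand side: Σwᵢ·t·y = -561, Σwᵢ·y = -95.
XᵀWX·[c₁, c₀]ᵀ = XᵀWy becomes [[383, 57]; [57, 11]]·[c₁, c₀]ᵀ = [-561, -95]ᵀ.
Δ = 383·11 − 57² = 964.
c₁ = ((-561)·11 − 57·(-95))/964 = -189/241; c₀ = (383·(-95) − 57·(-561))/964 = -1102/241.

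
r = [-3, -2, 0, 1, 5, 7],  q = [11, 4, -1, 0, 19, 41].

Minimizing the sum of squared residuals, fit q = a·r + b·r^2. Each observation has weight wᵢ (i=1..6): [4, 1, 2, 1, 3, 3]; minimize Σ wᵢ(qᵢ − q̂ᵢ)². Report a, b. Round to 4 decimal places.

a = -0.8106, b = 0.9458

With design matrix X, XᵀWX = [[263, 1289]; [1289, 9419]] and XᵀWq = [1006, 7864]ᵀ.
Determinant 263·9419 − 1289² = 815676.
a = (1006·9419 − 1289·7864)/815676 = -110197/135946; b = (263·7864 − 1289·1006)/815676 = 128583/135946.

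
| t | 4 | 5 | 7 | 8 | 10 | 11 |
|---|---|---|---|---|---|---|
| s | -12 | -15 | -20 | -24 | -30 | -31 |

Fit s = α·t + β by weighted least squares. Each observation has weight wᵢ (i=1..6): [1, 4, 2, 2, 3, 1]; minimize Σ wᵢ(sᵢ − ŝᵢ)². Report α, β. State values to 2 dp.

α = -2.90, β = -0.41

MᵀWM·[α, β]ᵀ = MᵀWs reads: 763·α + 95·β = -2253;  95·α + 13·β = -281.
(Σwᵢ·t·t = 763, Σwᵢ·t = 95, Σwᵢ·1 = 13, Σwᵢ·t·s = -2253, Σwᵢ·s = -281.)
Eliminating β: 13·(row 1) − 95·(row 2) gives 894·α = 13·(-2253) − 95·(-281) = -2594, so α = -1297/447.
Then β = ((-281) − 95·(-1297/447))/13 = -184/447.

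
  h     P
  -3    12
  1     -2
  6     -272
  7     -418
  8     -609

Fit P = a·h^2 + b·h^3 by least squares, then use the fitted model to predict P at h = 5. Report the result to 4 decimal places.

Entries of MᵀM: Σh^2·h^2 = 7875, Σh^2·h^3 = 57109, Σh^3·h^3 = 427179.
And Σh^2·P = -69144, Σh^3·P = -514260.
So MᵀM·[a, b]ᵀ = MᵀP: [[7875, 57109]; [57109, 427179]]·[a, b]ᵀ = [-69144, -514260]ᵀ.
Determinant 7875·427179 − 57109² = 102596744.
a = ((-69144)·427179 − 57109·(-514260))/102596744 = -1825983/1115182; b = (7875·(-514260) − 57109·(-69144))/102596744 = -25263201/25649186.
At h = 5: P̂ = (-1825983/1115182)·(25) + (-25263201/25649186)·(125) = -2103920175/12824593.

P̂ = -164.0536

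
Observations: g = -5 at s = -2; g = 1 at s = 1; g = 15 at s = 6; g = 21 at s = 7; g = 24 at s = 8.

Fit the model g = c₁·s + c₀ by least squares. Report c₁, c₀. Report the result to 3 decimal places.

c₁ = 2.919, c₀ = -0.476

Forming AᵀA = [[154, 20]; [20, 5]] and Aᵀg = [440, 56]ᵀ gives AᵀA·[c₁, c₀]ᵀ = Aᵀg.
Δ = 154·5 − 20² = 370.
c₁ = (440·5 − 20·56)/370 = 108/37; c₀ = (154·56 − 20·440)/370 = -88/185.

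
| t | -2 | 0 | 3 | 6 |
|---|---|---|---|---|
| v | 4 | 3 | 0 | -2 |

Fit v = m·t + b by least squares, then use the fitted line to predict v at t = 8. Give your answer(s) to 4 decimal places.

The normal equations are: 49·m + 7·b = -20;  7·m + 4·b = 5.
det = 49·4 − 7² = 147.
m = ((-20)·4 − 7·5)/147 = -115/147; b = (49·5 − 7·(-20))/147 = 55/21.
At t = 8: v̂ = (-115/147)·(8) + (55/21)·(1) = -535/147.

v̂ = -3.6395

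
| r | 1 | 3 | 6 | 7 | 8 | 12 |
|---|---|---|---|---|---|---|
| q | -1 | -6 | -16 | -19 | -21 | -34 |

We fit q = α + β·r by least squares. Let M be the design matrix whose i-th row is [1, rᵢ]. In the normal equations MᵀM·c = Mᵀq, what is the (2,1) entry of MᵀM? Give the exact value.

Row 2 ↔ basis r, column 1 ↔ basis 1, so (MᵀM)_{2,1} = Σᵢ r = (1)·(1) + (3)·(1) + (6)·(1) + (7)·(1) + (8)·(1) + (12)·(1) = 37.

37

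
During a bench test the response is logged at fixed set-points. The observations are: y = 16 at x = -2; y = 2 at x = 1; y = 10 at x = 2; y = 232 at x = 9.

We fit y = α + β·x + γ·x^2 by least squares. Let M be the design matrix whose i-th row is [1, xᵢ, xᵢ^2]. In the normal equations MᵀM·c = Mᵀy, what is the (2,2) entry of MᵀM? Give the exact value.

Row 2 ↔ basis x, column 2 ↔ basis x, so (MᵀM)_{2,2} = Σᵢ (x)·(x) = (-2)·(-2) + (1)·(1) + (2)·(2) + (9)·(9) = 90.

90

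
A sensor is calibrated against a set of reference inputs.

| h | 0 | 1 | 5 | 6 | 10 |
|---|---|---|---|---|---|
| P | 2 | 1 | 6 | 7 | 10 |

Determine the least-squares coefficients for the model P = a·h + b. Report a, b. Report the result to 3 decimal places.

Sums needed: Σh·h = 162, Σh = 22, Σ1 = 5.
Moment sums: Σh·P = 173, ΣP = 26.
So MᵀM·[a, b]ᵀ = MᵀP: [[162, 22]; [22, 5]]·[a, b]ᵀ = [173, 26]ᵀ.
Eliminating b: 5·(row 1) − 22·(row 2) gives 326·a = 5·173 − 22·26 = 293, so a = 293/326.
Then b = (26 − 22·(293/326))/5 = 203/163.

a = 0.899, b = 1.245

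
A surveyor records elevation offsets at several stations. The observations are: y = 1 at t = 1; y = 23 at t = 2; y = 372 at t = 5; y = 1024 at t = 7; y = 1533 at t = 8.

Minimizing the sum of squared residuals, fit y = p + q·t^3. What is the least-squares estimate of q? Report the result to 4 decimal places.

q = 2.9957

Sums needed: Σ1 = 5, Σt^3 = 989, Σt^3·t^3 = 395483.
And Σy = 2953, Σt^3·y = 1182813.
XᵀX·[p, q]ᵀ = Xᵀy becomes [[5, 989]; [989, 395483]]·[p, q]ᵀ = [2953, 1182813]ᵀ.
Determinant 5·395483 − 989² = 999294.
p = (2953·395483 − 989·1182813)/999294 = -970379/499647; q = (5·1182813 − 989·2953)/999294 = 1496774/499647.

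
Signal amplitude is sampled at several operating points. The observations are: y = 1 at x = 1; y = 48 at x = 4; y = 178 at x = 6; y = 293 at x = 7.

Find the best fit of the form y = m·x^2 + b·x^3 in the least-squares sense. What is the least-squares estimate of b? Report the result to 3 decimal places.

b = 1.001

From the data, Σx^2·x^2 = 3954, Σx^2·x^3 = 25608, Σx^3·x^3 = 168402.
Moment sums: Σx^2·y = 21534, Σx^3·y = 142020.
So AᵀA·[m, b]ᵀ = Aᵀy: [[3954, 25608]; [25608, 168402]]·[m, b]ᵀ = [21534, 142020]ᵀ.
det = 3954·168402 − 25608² = 10091844.
m = (21534·168402 − 25608·142020)/10091844 = -291097/280329; b = (3954·142020 − 25608·21534)/10091844 = 280678/280329.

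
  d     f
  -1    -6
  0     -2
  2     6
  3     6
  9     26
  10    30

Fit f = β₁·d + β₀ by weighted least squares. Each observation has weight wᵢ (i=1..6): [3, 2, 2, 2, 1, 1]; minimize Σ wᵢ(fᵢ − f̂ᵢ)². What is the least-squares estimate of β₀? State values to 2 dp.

Compute the Gram sums: Σwᵢ·d·d = 210, Σwᵢ·d = 26, Σwᵢ·1 = 11.
Right-hand side: Σwᵢ·d·f = 612, Σwᵢ·f = 58.
Determinant 210·11 − 26² = 1634.
β₁ = (612·11 − 26·58)/1634 = 2612/817; β₀ = (210·58 − 26·612)/1634 = -1866/817.

β₀ = -2.28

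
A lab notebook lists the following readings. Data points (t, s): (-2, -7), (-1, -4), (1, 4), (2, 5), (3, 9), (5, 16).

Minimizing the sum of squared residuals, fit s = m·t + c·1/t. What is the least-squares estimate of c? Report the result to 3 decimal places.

c = 0.679

Compute the Gram sums: Σt·t = 44, Σt·1/t = 6, Σ1/t·1/t = 1193/450.
Moment sums: Σt·s = 139, Σ1/t·s = 101/5.
MᵀM·[m, c]ᵀ = Mᵀs becomes [[44, 6]; [6, 1193/450]]·[m, c]ᵀ = [139, 101/5]ᵀ.
Eliminating c: (1193/450)·(row 1) − 6·(row 2) gives (18146/225)·m = (1193/450)·139 − 6·(101/5) = 111287/450, so m = 111287/36292.
Then c = ((101/5) − 6·(111287/36292))/(1193/450) = 6165/9073.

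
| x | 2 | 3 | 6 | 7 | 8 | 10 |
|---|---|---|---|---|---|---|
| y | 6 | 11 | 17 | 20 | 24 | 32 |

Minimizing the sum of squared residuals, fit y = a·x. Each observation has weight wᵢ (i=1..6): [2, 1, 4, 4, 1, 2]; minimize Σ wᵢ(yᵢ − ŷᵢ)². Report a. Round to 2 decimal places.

MᵀWM·[a]ᵀ = MᵀWy reads: 621·a = 1857.
(Σwᵢ·x·x = 621, Σwᵢ·x·y = 1857.)
Hence a = 1857 / 621 ≈ 2.99034.

a = 2.99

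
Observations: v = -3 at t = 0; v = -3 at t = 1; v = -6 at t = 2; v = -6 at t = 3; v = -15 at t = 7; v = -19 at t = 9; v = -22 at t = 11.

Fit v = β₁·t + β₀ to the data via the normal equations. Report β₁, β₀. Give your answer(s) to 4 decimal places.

β₁ = -1.8473, β₀ = -1.8629

With design matrix M, MᵀM = [[265, 33]; [33, 7]] and Mᵀv = [-551, -74]ᵀ.
Eliminating β₀: 7·(row 1) − 33·(row 2) gives 766·β₁ = 7·(-551) − 33·(-74) = -1415, so β₁ = -1415/766.
Then β₀ = ((-74) − 33·(-1415/766))/7 = -1427/766.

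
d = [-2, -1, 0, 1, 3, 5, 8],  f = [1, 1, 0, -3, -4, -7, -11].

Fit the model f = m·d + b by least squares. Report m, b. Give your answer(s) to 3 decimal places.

m = -1.250, b = -0.786

Setting ∂/∂m … = 0 gives: 104·m + 14·b = -141;  14·m + 7·b = -23.
(Σd·d = 104, Σd = 14, Σ1 = 7, Σd·f = -141, Σf = -23.)
det = 104·7 − 14² = 532.
m = ((-141)·7 − 14·(-23))/532 = -5/4; b = (104·(-23) − 14·(-141))/532 = -11/14.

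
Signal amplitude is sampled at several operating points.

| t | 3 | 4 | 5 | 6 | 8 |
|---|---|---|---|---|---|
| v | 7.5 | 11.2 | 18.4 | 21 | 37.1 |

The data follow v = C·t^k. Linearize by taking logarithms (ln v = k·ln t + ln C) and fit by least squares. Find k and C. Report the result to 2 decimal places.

Linearized form: ln v = k·ln t + ln C. From the 5 transformed points,
Over the data: Σln t = 7.9655, Σ(ln t)² = 13.2535, Σln v = 14.0013, Σln t·ln v = 23.2194.
Normal system: [[13.2535, 7.9655]; [7.9655, 5]]·[k, ln C]ᵀ = [23.2194, 14.0013]ᵀ.
Slope k = (n·Σln t·ln v − Σln t·Σln v)/(n·Σ(ln t)² − (Σln t)²) = (5·23.2194 − 7.9655·14.0013)/2.8177 = 1.62144; ln C = (Σln v − k·Σln t)/n = 0.21713, so C = exp(0.21713) = 1.24250.

k = 1.62, C = 1.24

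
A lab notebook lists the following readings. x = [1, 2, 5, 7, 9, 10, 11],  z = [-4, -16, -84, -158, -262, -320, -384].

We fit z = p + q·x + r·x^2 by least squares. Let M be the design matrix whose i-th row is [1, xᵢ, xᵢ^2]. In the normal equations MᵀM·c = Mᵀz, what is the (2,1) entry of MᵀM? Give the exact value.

Row 2 ↔ basis x, column 1 ↔ basis 1, so (MᵀM)_{2,1} = Σᵢ x = (1)·(1) + (2)·(1) + (5)·(1) + (7)·(1) + (9)·(1) + (10)·(1) + (11)·(1) = 45.

45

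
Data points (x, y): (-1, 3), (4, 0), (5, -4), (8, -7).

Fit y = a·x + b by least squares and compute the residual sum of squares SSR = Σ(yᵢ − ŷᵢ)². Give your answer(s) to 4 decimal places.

Sums needed: Σx·x = 106, Σx = 16, Σ1 = 4.
And Σx·y = -79, Σy = -8.
AᵀA·[a, b]ᵀ = Aᵀy becomes [[106, 16]; [16, 4]]·[a, b]ᵀ = [-79, -8]ᵀ.
Eliminating b: 4·(row 1) − 16·(row 2) gives 168·a = 4·(-79) − 16·(-8) = -188, so a = -47/42.
Then b = ((-8) − 16·(-47/42))/4 = 52/21.
Residuals: -25/42, 2, -37/42, -11/21; SSR = 227/42.

SSR = 5.4048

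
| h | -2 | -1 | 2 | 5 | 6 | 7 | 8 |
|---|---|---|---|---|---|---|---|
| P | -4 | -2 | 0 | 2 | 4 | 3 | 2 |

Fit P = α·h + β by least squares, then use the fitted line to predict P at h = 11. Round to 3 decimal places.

Sums needed: Σh·h = 183, Σh = 25, Σ1 = 7.
Right-hand side: Σh·P = 81, ΣP = 5.
Δ = 183·7 − 25² = 656.
α = (81·7 − 25·5)/656 = 221/328; β = (183·5 − 25·81)/656 = -555/328.
At h = 11: P̂ = (221/328)·(11) + (-555/328)·(1) = 469/82.

P̂ = 5.720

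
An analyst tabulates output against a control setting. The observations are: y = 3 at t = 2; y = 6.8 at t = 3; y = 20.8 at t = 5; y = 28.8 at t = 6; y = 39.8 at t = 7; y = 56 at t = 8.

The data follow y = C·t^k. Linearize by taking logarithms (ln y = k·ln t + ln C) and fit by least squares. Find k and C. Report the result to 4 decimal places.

Taking logs, ln y = k·ln t + ln C, so regress ln y on ln t.
Sums: Σln t = 9.2183, Σ(ln t)² = 15.5987, Σln y = 17.1201, Σln t·ln y = 29.3120.
Normal system: [[15.5987, 9.2183]; [9.2183, 6]]·[k, ln C]ᵀ = [29.3120, 17.1201]ᵀ.
Slope k = (n·Σln t·ln y − Σln t·Σln y)/(n·Σ(ln t)² − (Σln t)²) = (6·29.3120 − 9.2183·17.1201)/8.6152 = 2.09555; ln C = (Σln y − k·Σln t)/n = -0.36622, so C = exp(-0.36622) = 0.69335.

k = 2.0955, C = 0.6933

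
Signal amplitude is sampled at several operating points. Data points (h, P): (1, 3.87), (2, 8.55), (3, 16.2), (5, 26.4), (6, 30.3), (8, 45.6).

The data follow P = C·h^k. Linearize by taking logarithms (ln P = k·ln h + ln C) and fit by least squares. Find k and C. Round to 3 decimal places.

k = 1.175, C = 3.952

With ln Pᵢ as the transformed response and ln hᵢ as the regressor:
Over the data: Σln h = 7.2724, Σ(ln h)² = 11.8122, Σln P = 16.7886, Σln h·ln P = 23.8706.
Normal system: [[11.8122, 7.2724]; [7.2724, 6]]·[k, ln C]ᵀ = [23.8706, 16.7886]ᵀ.
Δ = 11.8122·6 − (7.2724)² = 17.9853; k = (23.8706·6 − 7.2724·16.7886)/17.9853 = 1.17486, ln C = (11.8122·16.7886 − 7.2724·23.8706)/17.9853 = 1.37410, so C = exp(1.37410) = 3.95151.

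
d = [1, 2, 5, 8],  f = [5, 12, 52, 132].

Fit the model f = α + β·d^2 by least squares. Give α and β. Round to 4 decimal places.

α = 3.0688, β = 2.0077

Entries of AᵀA: Σ1 = 4, Σd^2 = 94, Σd^2·d^2 = 4738.
And Σf = 201, Σd^2·f = 9801.
So AᵀA·[α, β]ᵀ = Aᵀf: [[4, 94]; [94, 4738]]·[α, β]ᵀ = [201, 9801]ᵀ.
Eliminating β: 4738·(row 1) − 94·(row 2) gives 10116·α = 4738·201 − 94·9801 = 31044, so α = 2587/843.
Then β = (9801 − 94·(2587/843))/4738 = 3385/1686.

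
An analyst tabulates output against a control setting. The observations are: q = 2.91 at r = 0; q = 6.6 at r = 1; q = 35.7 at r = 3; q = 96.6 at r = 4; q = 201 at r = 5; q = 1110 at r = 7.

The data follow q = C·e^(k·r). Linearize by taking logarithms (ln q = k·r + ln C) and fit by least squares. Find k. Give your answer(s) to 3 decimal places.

k = 0.853

Taking logs, ln q = k·r + ln C, so regress ln q on r.
Over the data: Σr = 20.0000, Σ(r)² = 100.0000, Σln q = 23.4164, Σr·ln q = 106.4962.
Normal system: [[100.0000, 20.0000]; [20.0000, 6]]·[k, ln C]ᵀ = [106.4962, 23.4164]ᵀ.
Slope k = (n·Σr·ln q − Σr·Σln q)/(n·Σ(r)² − (Σr)²) = (6·106.4962 − 20.0000·23.4164)/200.0000 = 0.85325; ln C = (Σln q − k·Σr)/n = 1.05857.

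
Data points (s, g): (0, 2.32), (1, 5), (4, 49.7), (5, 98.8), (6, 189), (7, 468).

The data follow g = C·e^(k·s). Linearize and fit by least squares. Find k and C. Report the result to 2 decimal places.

k = 0.75, C = 2.35

Let Y = ln g. Fitting Y = k·s + ln C by least squares:
AᵀA = [[127.0000, 23.0000]; [23.0000, 6]], rhs = [114.6887, 22.3403]ᵀ  (here Σs = 23.0000, Σ(s)² = 127.0000, Σln g = 22.3403, Σs·ln g = 114.6887).
Δ = 127.0000·6 − (23.0000)² = 233.0000; k = (114.6887·6 − 23.0000·22.3403)/233.0000 = 0.74809, ln C = (127.0000·22.3403 − 23.0000·114.6887)/233.0000 = 0.85571, so C = exp(0.85571) = 2.35305.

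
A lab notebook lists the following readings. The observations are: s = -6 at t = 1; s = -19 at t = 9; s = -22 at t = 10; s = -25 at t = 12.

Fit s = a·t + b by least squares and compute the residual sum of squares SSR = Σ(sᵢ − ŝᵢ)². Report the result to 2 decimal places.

Sums needed: Σt·t = 326, Σt = 32, Σ1 = 4.
For Mᵀs: Σt·s = -697, Σs = -72.
MᵀM·[a, b]ᵀ = Mᵀs becomes [[326, 32]; [32, 4]]·[a, b]ᵀ = [-697, -72]ᵀ.
Determinant 326·4 − 32² = 280.
a = ((-697)·4 − 32·(-72))/280 = -121/70; b = (326·(-72) − 32·(-697))/280 = -146/35.
Residuals: -1/10, 51/70, -19/35, -3/35; SSR = 59/70.

SSR = 0.84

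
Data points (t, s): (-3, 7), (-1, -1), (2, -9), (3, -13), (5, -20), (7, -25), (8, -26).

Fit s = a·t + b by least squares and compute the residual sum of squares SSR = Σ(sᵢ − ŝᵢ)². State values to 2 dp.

SSR = 7.46

Forming MᵀM = [[161, 21]; [21, 7]] and Mᵀs = [-560, -87]ᵀ gives MᵀM·[a, b]ᵀ = Mᵀs.
Δ = 161·7 − 21² = 686.
a = ((-560)·7 − 21·(-87))/686 = -299/98; b = (161·(-87) − 21·(-560))/686 = -321/98.
Residuals: 55/49, -38/49, 37/98, -4/7, -72/49, -18/49, 165/98; SSR = 731/98.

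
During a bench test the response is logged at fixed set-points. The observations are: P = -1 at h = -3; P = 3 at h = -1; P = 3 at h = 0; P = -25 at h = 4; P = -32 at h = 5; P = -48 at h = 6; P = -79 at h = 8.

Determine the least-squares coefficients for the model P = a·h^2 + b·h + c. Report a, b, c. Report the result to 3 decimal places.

a = -0.994, b = -2.193, c = 1.815

Forming AᵀA = [[6355, 889, 151]; [889, 151, 19]; [151, 19, 7]] and AᵀP = [-7990, -1180, -179]ᵀ gives AᵀA·[a, b, c]ᵀ = AᵀP.
Inverting the 3×3 Gram matrix, [a, b, c]ᵀ = [-90905/91494, -15437/7038, 83012/45747]ᵀ.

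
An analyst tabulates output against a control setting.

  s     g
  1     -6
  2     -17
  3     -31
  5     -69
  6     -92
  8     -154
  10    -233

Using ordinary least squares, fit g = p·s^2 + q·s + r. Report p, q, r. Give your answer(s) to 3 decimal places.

Sums needed: Σs^2·s^2 = 16115, Σs^2·s = 1889, Σs^2 = 239, Σs·s = 239, Σs = 35, Σ1 = 7.
Moment sums: Σs^2·g = -38546, Σs·g = -4592, Σg = -602.
Solving the 3×3 system (Gaussian elimination) gives p = -665/341, q = -1218/341, r = -531/341.

p = -1.950, q = -3.572, r = -1.557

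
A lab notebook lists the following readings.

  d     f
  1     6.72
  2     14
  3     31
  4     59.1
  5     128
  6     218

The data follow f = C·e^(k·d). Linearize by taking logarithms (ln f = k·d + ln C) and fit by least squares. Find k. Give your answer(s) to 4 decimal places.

k = 0.7052

Taking logs, ln f = k·d + ln C, so regress ln f on d.
Σd = 21.0000, Σ(d)² = 91.0000, Σln f = 22.2939, Σd·ln f = 90.3692.
Equations: 91.0000·k + 21.0000·ln C = 90.3692;  21.0000·k + 6·ln C = 22.2939.
Slope k = (n·Σd·ln f − Σd·Σln f)/(n·Σ(d)² − (Σd)²) = (6·90.3692 − 21.0000·22.2939)/105.0000 = 0.70518; ln C = (Σln f − k·Σd)/n = 1.24753.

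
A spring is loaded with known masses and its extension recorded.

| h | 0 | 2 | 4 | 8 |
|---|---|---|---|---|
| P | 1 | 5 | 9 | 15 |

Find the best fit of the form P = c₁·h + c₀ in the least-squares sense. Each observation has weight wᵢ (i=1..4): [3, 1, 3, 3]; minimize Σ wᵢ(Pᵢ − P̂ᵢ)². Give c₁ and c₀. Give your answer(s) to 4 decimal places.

From the data, Σwᵢ·h·h = 244, Σwᵢ·h = 38, Σwᵢ·1 = 10.
Right-hand side: Σwᵢ·h·P = 478, Σwᵢ·P = 80.
Determinant 244·10 − 38² = 996.
c₁ = (478·10 − 38·80)/996 = 145/83; c₀ = (244·80 − 38·478)/996 = 113/83.

c₁ = 1.7470, c₀ = 1.3614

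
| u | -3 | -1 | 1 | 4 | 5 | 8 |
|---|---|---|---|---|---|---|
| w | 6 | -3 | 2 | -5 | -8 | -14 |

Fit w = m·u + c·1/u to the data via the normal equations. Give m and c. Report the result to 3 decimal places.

Sums needed: Σu·u = 116, Σu·1/u = 6, Σ1/u·1/u = 32101/14400.
And Σu·w = -185, Σ1/u·w = -8/5.
det = 116·(32101/14400) − 6² = 801329/3600.
m = ((-185)·(32101/14400) − 6·(-8/5))/(801329/3600) = -5800445/3205316; c = (116·(-8/5) − 6·(-185))/(801329/3600) = 3327840/801329.

m = -1.810, c = 4.153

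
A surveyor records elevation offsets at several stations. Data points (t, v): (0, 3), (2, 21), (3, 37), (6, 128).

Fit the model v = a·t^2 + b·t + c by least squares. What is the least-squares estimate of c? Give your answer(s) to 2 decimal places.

Normal-equation sums: Σt^2·t^2 = 1393, Σt^2·t = 251, Σt^2 = 49, Σt·t = 49, Σt = 11, Σ1 = 4.
And Σt^2·v = 5025, Σt·v = 921, Σv = 189.
Normal equations: [[1393, 251, 49]; [251, 49, 11]; [49, 11, 4]]·[a, b, c]ᵀ = [5025, 921, 189]ᵀ.
Row-reducing yields a = 37/12, b = 137/60, c = 16/5.

c = 3.20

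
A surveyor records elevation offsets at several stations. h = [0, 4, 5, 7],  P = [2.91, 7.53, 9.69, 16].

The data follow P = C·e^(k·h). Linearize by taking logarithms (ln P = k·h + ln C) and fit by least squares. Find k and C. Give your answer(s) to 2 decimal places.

Linearized form: ln P = k·h + ln C. From the 4 transformed points,
Σh = 16.0000, Σ(h)² = 90.0000, Σln P = 8.1307, Σh·ln P = 38.8392.
Equations: 90.0000·k + 16.0000·ln C = 38.8392;  16.0000·k + 4·ln C = 8.1307.
Slope k = (n·Σh·ln P − Σh·Σln P)/(n·Σ(h)² − (Σh)²) = (4·38.8392 − 16.0000·8.1307)/104.0000 = 0.24293; ln C = (Σln P − k·Σh)/n = 1.06095, so C = exp(1.06095) = 2.88912.

k = 0.24, C = 2.89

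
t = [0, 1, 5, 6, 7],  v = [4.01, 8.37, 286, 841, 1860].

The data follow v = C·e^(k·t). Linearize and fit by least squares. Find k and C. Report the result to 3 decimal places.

Let Y = ln v. Fitting Y = k·t + ln C by least squares:
Sums: Σt = 19.0000, Σ(t)² = 111.0000, Σln v = 23.4324, Σt·ln v = 123.5105.
Normal system: [[111.0000, 19.0000]; [19.0000, 5]]·[k, ln C]ᵀ = [123.5105, 23.4324]ᵀ.
Solving (det = 194.0000): k = 0.88834, ln C = 1.31079, so C = exp(1.31079) = 3.70909.

k = 0.888, C = 3.709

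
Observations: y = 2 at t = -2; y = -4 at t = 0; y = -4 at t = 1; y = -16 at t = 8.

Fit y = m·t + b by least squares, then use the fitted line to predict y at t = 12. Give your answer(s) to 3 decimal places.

ŷ = -23.110

Normal-equation sums: Σt·t = 69, Σt = 7, Σ1 = 4.
Moment sums: Σt·y = -136, Σy = -22.
Normal equations: [[69, 7]; [7, 4]]·[m, b]ᵀ = [-136, -22]ᵀ.
Eliminating b: 4·(row 1) − 7·(row 2) gives 227·m = 4·(-136) − 7·(-22) = -390, so m = -390/227.
Then b = ((-22) − 7·(-390/227))/4 = -566/227.
At t = 12: ŷ = (-390/227)·(12) + (-566/227)·(1) = -5246/227.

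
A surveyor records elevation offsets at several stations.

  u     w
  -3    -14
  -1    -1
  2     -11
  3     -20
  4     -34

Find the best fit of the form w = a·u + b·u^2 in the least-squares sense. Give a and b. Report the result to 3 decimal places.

Normal-equation sums: Σu·u = 39, Σu·u^2 = 71, Σu^2·u^2 = 435.
Moment sums: Σu·w = -175, Σu^2·w = -895.
det = 39·435 − 71² = 11924.
a = ((-175)·435 − 71·(-895))/11924 = -3145/2981; b = (39·(-895) − 71·(-175))/11924 = -5620/2981.

a = -1.055, b = -1.885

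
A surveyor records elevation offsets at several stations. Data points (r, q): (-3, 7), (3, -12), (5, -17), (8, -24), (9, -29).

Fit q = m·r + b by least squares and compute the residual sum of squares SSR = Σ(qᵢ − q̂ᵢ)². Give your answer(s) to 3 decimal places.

Forming AᵀA = [[188, 22]; [22, 5]] and Aᵀq = [-595, -75]ᵀ gives AᵀA·[m, b]ᵀ = Aᵀq.
Δ = 188·5 − 22² = 456.
m = ((-595)·5 − 22·(-75))/456 = -1325/456; b = (188·(-75) − 22·(-595))/456 = -505/228.
Residuals: 227/456, -487/456, -39/152, 111/76, -289/456; SSR = 1819/456.

SSR = 3.989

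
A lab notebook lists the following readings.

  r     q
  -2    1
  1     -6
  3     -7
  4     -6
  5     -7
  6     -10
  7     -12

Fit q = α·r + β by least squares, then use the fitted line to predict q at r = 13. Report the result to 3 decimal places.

q̂ = -18.465

Sums needed: Σr·r = 140, Σr = 24, Σ1 = 7.
And Σr·q = -232, Σq = -47.
So MᵀM·[α, β]ᵀ = Mᵀq: [[140, 24]; [24, 7]]·[α, β]ᵀ = [-232, -47]ᵀ.
Eliminating β: 7·(row 1) − 24·(row 2) gives 404·α = 7·(-232) − 24·(-47) = -496, so α = -124/101.
Then β = ((-47) − 24·(-124/101))/7 = -253/101.
At r = 13: q̂ = (-124/101)·(13) + (-253/101)·(1) = -1865/101.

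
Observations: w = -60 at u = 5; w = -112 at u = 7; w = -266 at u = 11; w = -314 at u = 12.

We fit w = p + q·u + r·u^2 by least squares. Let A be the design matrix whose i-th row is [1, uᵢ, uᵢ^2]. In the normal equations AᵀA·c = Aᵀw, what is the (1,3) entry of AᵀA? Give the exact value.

Row 1 ↔ basis 1, column 3 ↔ basis u^2, so (AᵀA)_{1,3} = Σᵢ u^2 = (1)·(25) + (1)·(49) + (1)·(121) + (1)·(144) = 339.

339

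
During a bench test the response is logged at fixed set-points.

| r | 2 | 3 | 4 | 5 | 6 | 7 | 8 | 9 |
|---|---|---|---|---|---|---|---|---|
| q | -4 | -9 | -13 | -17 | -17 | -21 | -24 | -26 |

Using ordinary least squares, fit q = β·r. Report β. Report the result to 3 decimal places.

β = -2.982

XᵀX·[β]ᵀ = Xᵀq reads: 284·β = -847.
(Σr·r = 284, Σr·q = -847.)
β = (-847)/284 = -2.98239.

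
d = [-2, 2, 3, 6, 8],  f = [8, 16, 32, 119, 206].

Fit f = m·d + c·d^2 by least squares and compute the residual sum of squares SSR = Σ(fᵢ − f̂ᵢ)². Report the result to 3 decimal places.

SSR = 0.443

Normal-equation sums: Σd·d = 117, Σd·d^2 = 755, Σd^2·d^2 = 5505.
Right-hand side: Σd·f = 2474, Σd^2·f = 17852.
Δ = 117·5505 − 755² = 74060.
m = (2474·5505 − 755·17852)/74060 = 14111/7406; c = (117·17852 − 755·2474)/74060 = 110407/37030.
Residuals: -93/805, 4871/18515, -10184/18515, 4294/18515, -1154/18515; SSR = 8198/18515.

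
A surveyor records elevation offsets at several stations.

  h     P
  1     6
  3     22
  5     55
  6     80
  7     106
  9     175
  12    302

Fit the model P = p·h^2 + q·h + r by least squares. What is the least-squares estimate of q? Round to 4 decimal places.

q = 0.6082

Normal-equation sums: Σh^2·h^2 = 31701, Σh^2·h = 3169, Σh^2 = 345, Σh·h = 345, Σh = 43, Σ1 = 7.
Moment sums: Σh^2·P = 67316, Σh·P = 6768, ΣP = 746.
So XᵀX·[p, q, r]ᵀ = XᵀP: [[31701, 3169, 345]; [3169, 345, 43]; [345, 43, 7]]·[p, q, r]ᵀ = [67316, 6768, 746]ᵀ.
Row-reducing yields p = 308031/151361, q = 92065/151361, r = 383688/151361.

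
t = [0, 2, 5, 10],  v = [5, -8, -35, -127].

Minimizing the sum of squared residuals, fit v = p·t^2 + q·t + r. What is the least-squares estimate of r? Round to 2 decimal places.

r = 4.06

XᵀX·[p, q, r]ᵀ = Xᵀv reads: 10641·p + 1133·q + 129·r = -13607;  1133·p + 129·q + 17·r = -1461;  129·p + 17·q + 4·r = -165.
Row-reducing yields p = -10381/10340, q = -31463/10340, r = 2099/517.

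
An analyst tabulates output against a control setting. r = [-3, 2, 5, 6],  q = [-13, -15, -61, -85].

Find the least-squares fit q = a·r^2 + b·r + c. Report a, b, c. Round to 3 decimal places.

a = -1.901, b = -2.255, c = -2.685

Forming XᵀX = [[2018, 322, 74]; [322, 74, 10]; [74, 10, 4]] and Xᵀq = [-4762, -806, -174]ᵀ gives XᵀX·[a, b, c]ᵀ = Xᵀq.
Inverting the 3×3 Gram matrix, [a, b, c]ᵀ = [-2065/1086, -2449/1086, -486/181]ᵀ.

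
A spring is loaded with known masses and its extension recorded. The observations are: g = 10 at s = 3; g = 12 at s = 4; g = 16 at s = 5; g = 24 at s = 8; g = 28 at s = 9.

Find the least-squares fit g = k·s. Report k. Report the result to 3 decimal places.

k = 3.087

Compute the Gram sums: Σs·s = 195.
For Mᵀg: Σs·g = 602.
MᵀM·[k]ᵀ = Mᵀg becomes [[195]]·[k]ᵀ = [602]ᵀ.
k = 602/195 = 3.08718.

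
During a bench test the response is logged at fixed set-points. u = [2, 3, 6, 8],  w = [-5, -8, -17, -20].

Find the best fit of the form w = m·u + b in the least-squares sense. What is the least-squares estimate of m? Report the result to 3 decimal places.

Compute the Gram sums: Σu·u = 113, Σu = 19, Σ1 = 4.
Right-hand side: Σu·w = -296, Σw = -50.
Normal equations: [[113, 19]; [19, 4]]·[m, b]ᵀ = [-296, -50]ᵀ.
Δ = 113·4 − 19² = 91.
m = ((-296)·4 − 19·(-50))/91 = -18/7; b = (113·(-50) − 19·(-296))/91 = -2/7.

m = -2.571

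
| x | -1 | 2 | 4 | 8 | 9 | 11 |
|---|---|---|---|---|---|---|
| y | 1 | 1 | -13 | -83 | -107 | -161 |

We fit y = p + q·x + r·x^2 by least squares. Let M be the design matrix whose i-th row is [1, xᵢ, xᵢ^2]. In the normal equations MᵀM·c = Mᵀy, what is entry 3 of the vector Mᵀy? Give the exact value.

Entry 3 ↔ basis x^2, so (Mᵀy)_{3} = Σᵢ (x^2)·yᵢ = (1)·(1) + (4)·(1) + (16)·(-13) + (64)·(-83) + (81)·(-107) + (121)·(-161) = -33663.

-33663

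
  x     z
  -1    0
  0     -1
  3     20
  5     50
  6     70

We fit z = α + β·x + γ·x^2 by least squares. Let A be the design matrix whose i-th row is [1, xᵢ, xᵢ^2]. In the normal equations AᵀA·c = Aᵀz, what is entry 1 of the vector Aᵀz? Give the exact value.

Entry 1 ↔ basis 1, so (Aᵀz)_{1} = Σᵢ zᵢ = (1)·(0) + (1)·(-1) + (1)·(20) + (1)·(50) + (1)·(70) = 139.

139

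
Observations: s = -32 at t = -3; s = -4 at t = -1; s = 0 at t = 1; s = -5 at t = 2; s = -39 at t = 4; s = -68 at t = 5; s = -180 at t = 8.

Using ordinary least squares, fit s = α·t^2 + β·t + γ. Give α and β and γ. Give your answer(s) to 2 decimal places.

α = -3.09, β = 1.98, γ = 1.66

XᵀX·[α, β, γ]ᵀ = Xᵀs reads: 5076·α + 682·β + 120·γ = -14156;  682·α + 120·β + 16·γ = -1846;  120·α + 16·β + 7·γ = -328.
(Σt^2·t^2 = 5076, Σt^2·t = 682, Σt^2 = 120, Σt·t = 120, Σt = 16, Σ1 = 7, Σt^2·s = -14156, Σt·s = -1846, Σs = -328.)
Inverting the 3×3 Gram matrix, [α, β, γ]ᵀ = [-463639/149849, 296720/149849, 248384/149849]ᵀ.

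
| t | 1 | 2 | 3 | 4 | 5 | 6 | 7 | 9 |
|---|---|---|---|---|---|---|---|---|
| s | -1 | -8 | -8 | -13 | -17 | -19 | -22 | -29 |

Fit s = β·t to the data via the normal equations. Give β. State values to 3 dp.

β = -3.199

XᵀX·[β]ᵀ = Xᵀs reads: 221·β = -707.
(Σt·t = 221, Σt·s = -707.)
β = (-707)/221 = -3.1991.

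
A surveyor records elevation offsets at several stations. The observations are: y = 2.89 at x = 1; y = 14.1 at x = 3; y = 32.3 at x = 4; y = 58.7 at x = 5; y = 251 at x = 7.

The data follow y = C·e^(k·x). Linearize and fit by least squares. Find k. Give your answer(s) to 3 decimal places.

k = 0.741

Linearized form: ln y = k·x + ln C. From the 5 transformed points,
AᵀA = [[100.0000, 20.0000]; [20.0000, 5]], rhs = [81.9404, 16.7804]ᵀ  (here Σx = 20.0000, Σ(x)² = 100.0000, Σln y = 16.7804, Σx·ln y = 81.9404).
Slope k = (n·Σx·ln y − Σx·Σln y)/(n·Σ(x)² − (Σx)²) = (5·81.9404 − 20.0000·16.7804)/100.0000 = 0.74094; ln C = (Σln y − k·Σx)/n = 0.39231.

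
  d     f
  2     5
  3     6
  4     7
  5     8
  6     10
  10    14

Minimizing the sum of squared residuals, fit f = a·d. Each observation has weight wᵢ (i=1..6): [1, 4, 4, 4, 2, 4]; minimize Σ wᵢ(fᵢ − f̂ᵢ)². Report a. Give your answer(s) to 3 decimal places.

Normal-equation sums: Σwᵢ·d·d = 676.
Moment sums: Σwᵢ·d·f = 1034.
Normal equations: [[676]]·[a]ᵀ = [1034]ᵀ.
a = 1034/676 = 1.52959.

a = 1.530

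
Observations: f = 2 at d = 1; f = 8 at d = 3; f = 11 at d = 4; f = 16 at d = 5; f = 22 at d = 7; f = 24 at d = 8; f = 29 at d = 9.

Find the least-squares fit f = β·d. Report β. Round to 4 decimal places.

β = 3.0898

The normal equations are: 245·β = 757.
Hence β = 757 / 245 ≈ 3.0898.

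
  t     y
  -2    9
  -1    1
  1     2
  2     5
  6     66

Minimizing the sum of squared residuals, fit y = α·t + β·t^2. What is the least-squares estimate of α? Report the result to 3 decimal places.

α = -0.591

Forming MᵀM = [[46, 216]; [216, 1330]] and Mᵀy = [389, 2435]ᵀ gives MᵀM·[α, β]ᵀ = Mᵀy.
Δ = 46·1330 − 216² = 14524.
α = (389·1330 − 216·2435)/14524 = -4295/7262; β = (46·2435 − 216·389)/14524 = 13993/7262.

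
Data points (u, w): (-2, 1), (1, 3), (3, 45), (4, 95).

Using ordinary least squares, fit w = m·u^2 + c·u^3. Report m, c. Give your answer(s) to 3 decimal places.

m = 2.149, c = 0.948

The normal system MᵀM·[m, c]ᵀ = Mᵀw is [[354, 1236]; [1236, 4890]]·[m, c]ᵀ = [1932, 7290]ᵀ.
Eliminating c: 4890·(row 1) − 1236·(row 2) gives 203364·m = 4890·1932 − 1236·7290 = 437040, so m = 12140/5649.
Then c = (7290 − 1236·(12140/5649))/4890 = 5353/5649.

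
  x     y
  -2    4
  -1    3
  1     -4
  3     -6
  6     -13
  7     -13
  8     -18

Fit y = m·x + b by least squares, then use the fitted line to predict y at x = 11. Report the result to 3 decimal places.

From the data, Σx·x = 164, Σx = 22, Σ1 = 7.
And Σx·y = -346, Σy = -47.
So AᵀA·[m, b]ᵀ = Aᵀy: [[164, 22]; [22, 7]]·[m, b]ᵀ = [-346, -47]ᵀ.
Determinant 164·7 − 22² = 664.
m = ((-346)·7 − 22·(-47))/664 = -347/166; b = (164·(-47) − 22·(-346))/664 = -12/83.
At x = 11: ŷ = (-347/166)·(11) + (-12/83)·(1) = -3841/166.

ŷ = -23.139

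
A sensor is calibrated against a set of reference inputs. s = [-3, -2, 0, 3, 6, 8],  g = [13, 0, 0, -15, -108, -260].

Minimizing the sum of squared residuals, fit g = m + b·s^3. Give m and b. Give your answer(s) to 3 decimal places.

Normal-equation sums: Σ1 = 6, Σs^3 = 720, Σs^3·s^3 = 310322.
Right-hand side: Σg = -370, Σs^3·g = -157204.
So AᵀA·[m, b]ᵀ = Aᵀg: [[6, 720]; [720, 310322]]·[m, b]ᵀ = [-370, -157204]ᵀ.
Δ = 6·310322 − 720² = 1343532.
m = ((-370)·310322 − 720·(-157204))/1343532 = -408065/335883; b = (6·(-157204) − 720·(-370))/1343532 = -56402/111961.

m = -1.215, b = -0.504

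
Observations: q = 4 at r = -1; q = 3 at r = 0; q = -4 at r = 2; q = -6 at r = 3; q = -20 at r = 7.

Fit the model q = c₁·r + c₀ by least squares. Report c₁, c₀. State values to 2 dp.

c₁ = -3.08, c₀ = 2.17

Sums needed: Σr·r = 63, Σr = 11, Σ1 = 5.
For Mᵀq: Σr·q = -170, Σq = -23.
MᵀM·[c₁, c₀]ᵀ = Mᵀq becomes [[63, 11]; [11, 5]]·[c₁, c₀]ᵀ = [-170, -23]ᵀ.
Eliminating c₀: 5·(row 1) − 11·(row 2) gives 194·c₁ = 5·(-170) − 11·(-23) = -597, so c₁ = -597/194.
Then c₀ = ((-23) − 11·(-597/194))/5 = 421/194.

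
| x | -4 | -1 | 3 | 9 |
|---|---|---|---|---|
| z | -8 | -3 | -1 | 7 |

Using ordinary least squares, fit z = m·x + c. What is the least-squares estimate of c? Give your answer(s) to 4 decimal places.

c = -3.1662

Entries of AᵀA: Σx·x = 107, Σx = 7, Σ1 = 4.
Right-hand side: Σx·z = 95, Σz = -5.
So AᵀA·[m, c]ᵀ = Aᵀz: [[107, 7]; [7, 4]]·[m, c]ᵀ = [95, -5]ᵀ.
Δ = 107·4 − 7² = 379.
m = (95·4 − 7·(-5))/379 = 415/379; c = (107·(-5) − 7·95)/379 = -1200/379.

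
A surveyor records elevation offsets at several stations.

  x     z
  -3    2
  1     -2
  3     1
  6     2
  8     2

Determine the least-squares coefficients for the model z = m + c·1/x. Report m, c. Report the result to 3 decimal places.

Forming MᵀM = [[5, 31/24]; [31/24, 81/64]] and Mᵀz = [5, -7/4]ᵀ gives MᵀM·[m, c]ᵀ = Mᵀz.
det = 5·(81/64) − (31/24)² = 671/144.
m = (5·(81/64) − (31/24)·(-7/4))/(671/144) = 4947/2684; c = (5·(-7/4) − (31/24)·5)/(671/144) = -2190/671.

m = 1.843, c = -3.264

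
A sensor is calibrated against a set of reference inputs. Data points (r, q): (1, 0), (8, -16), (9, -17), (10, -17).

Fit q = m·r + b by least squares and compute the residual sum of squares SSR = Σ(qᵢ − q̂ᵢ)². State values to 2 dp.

SSR = 4.98

From the data, Σr·r = 246, Σr = 28, Σ1 = 4.
For Mᵀq: Σr·q = -451, Σq = -50.
Normal equations: [[246, 28]; [28, 4]]·[m, b]ᵀ = [-451, -50]ᵀ.
Eliminating b: 4·(row 1) − 28·(row 2) gives 200·m = 4·(-451) − 28·(-50) = -404, so m = -101/50.
Then b = ((-50) − 28·(-101/50))/4 = 41/25.
Residuals: 19/50, -37/25, -23/50, 39/25; SSR = 249/50.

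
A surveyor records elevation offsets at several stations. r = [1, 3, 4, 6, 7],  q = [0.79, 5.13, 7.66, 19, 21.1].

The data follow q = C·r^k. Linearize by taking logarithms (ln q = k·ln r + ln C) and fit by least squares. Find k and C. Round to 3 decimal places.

k = 1.719, C = 0.776

Let Y = ln q. Fitting Y = k·ln r + ln C by least squares:
Sums: Σln r = 6.2226, Σ(ln r)² = 10.1257, Σln q = 9.4291, Σln r·ln q = 15.8282.
Normal system: [[10.1257, 6.2226]; [6.2226, 5]]·[k, ln C]ᵀ = [15.8282, 9.4291]ᵀ.
Δ = 10.1257·5 − (6.2226)² = 11.9082; k = (15.8282·5 − 6.2226·9.4291)/11.9082 = 1.71879, ln C = (10.1257·9.4291 − 6.2226·15.8282)/11.9082 = -0.25324, so C = exp(-0.25324) = 0.77629.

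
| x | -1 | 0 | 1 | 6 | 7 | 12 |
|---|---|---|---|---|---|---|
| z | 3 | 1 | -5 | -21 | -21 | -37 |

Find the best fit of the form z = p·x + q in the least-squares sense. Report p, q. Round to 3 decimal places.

AᵀA·[p, q]ᵀ = Aᵀz reads: 231·p + 25·q = -725;  25·p + 6·q = -80.
(Σx·x = 231, Σx = 25, Σ1 = 6, Σx·z = -725, Σz = -80.)
Eliminating q: 6·(row 1) − 25·(row 2) gives 761·p = 6·(-725) − 25·(-80) = -2350, so p = -2350/761.
Then q = ((-80) − 25·(-2350/761))/6 = -355/761.

p = -3.088, q = -0.466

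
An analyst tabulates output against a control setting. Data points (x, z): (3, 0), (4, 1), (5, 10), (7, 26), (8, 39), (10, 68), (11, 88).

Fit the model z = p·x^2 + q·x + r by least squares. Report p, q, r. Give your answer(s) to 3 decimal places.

p = 1.065, q = -3.896, r = 1.434

Compute the Gram sums: Σx^2·x^2 = 32100, Σx^2·x = 3402, Σx^2 = 384, Σx·x = 384, Σx = 48, Σ1 = 7.
For Aᵀz: Σx^2·z = 21484, Σx·z = 2196, Σz = 232.
So AᵀA·[p, q, r]ᵀ = Aᵀz: [[32100, 3402, 384]; [3402, 384, 48]; [384, 48, 7]]·[p, q, r]ᵀ = [21484, 2196, 232]ᵀ.
Inverting the 3×3 Gram matrix, [p, q, r]ᵀ = [802/753, -978/251, 360/251]ᵀ.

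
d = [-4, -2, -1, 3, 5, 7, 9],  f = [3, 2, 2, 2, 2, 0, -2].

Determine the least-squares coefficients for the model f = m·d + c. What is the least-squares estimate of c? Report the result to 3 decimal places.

c = 1.993

From the data, Σd·d = 185, Σd = 17, Σ1 = 7.
Moment sums: Σd·f = -20, Σf = 9.
AᵀA·[m, c]ᵀ = Aᵀf becomes [[185, 17]; [17, 7]]·[m, c]ᵀ = [-20, 9]ᵀ.
det = 185·7 − 17² = 1006.
m = ((-20)·7 − 17·9)/1006 = -293/1006; c = (185·9 − 17·(-20))/1006 = 2005/1006.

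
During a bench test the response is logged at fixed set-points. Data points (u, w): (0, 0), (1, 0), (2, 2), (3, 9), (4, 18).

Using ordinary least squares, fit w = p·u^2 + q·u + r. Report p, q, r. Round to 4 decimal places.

Entries of AᵀA: Σu^2·u^2 = 354, Σu^2·u = 100, Σu^2 = 30, Σu·u = 30, Σu = 10, Σ1 = 5.
Right-hand side: Σu^2·w = 377, Σu·w = 103, Σw = 29.
AᵀA·[p, q, r]ᵀ = Aᵀw becomes [[354, 100, 30]; [100, 30, 10]; [30, 10, 5]]·[p, q, r]ᵀ = [377, 103, 29]ᵀ.
Solving the 3×3 system (Gaussian elimination) gives p = 23/14, q = -29/14, r = 3/35.

p = 1.6429, q = -2.0714, r = 0.0857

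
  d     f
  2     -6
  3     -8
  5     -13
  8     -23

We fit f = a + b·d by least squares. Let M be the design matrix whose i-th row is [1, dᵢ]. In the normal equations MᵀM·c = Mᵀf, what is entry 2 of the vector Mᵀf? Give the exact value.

Entry 2 ↔ basis d, so (Mᵀf)_{2} = Σᵢ (d)·fᵢ = (2)·(-6) + (3)·(-8) + (5)·(-13) + (8)·(-23) = -285.

-285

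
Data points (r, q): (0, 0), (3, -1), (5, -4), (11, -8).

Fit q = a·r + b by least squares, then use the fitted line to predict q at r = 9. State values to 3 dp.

Entries of MᵀM: Σr·r = 155, Σr = 19, Σ1 = 4.
And Σr·q = -111, Σq = -13.
So MᵀM·[a, b]ᵀ = Mᵀq: [[155, 19]; [19, 4]]·[a, b]ᵀ = [-111, -13]ᵀ.
Eliminating b: 4·(row 1) − 19·(row 2) gives 259·a = 4·(-111) − 19·(-13) = -197, so a = -197/259.
Then b = ((-13) − 19·(-197/259))/4 = 94/259.
At r = 9: q̂ = (-197/259)·(9) + (94/259)·(1) = -1679/259.

q̂ = -6.483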